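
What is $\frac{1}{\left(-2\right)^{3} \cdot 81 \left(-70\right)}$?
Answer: $\frac{1}{45360} \approx 2.2046 \cdot 10^{-5}$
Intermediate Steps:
$\frac{1}{\left(-2\right)^{3} \cdot 81 \left(-70\right)} = \frac{1}{\left(-8\right) 81 \left(-70\right)} = \frac{1}{\left(-648\right) \left(-70\right)} = \frac{1}{45360}$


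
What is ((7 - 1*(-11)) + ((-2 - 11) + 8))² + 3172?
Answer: 3341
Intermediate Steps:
((7 - 1*(-11)) + ((-2 - 11) + 8))² + 3172 = ((7 + 11) + (-13 + 8))² + 3172 = (18 - 5)² + 3172 = 13² + 3172 = 169 + 3172 = 3341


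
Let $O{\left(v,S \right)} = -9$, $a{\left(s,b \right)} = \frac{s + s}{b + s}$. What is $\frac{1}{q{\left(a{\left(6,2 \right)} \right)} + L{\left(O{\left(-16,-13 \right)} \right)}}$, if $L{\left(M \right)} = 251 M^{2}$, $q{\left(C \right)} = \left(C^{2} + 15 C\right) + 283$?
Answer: $\frac{4}{82555} \approx 4.8453 \cdot 10^{-5}$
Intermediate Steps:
$a{\left(s,b \right)} = \frac{2 s}{b + s}$
$q{\left(C \right)} = 283 + C^{2} + 15 C$
$\frac{1}{q{\left(a{\left(6,2 \right)} \right)} + L{\left(O{\left(-16,-13 \right)} \right)}} = \frac{1}{\left(283 + \left(2 \cdot 6 \frac{1}{2 + 6}\right)^{2} + 15 \cdot 2 \cdot 6 \frac{1}{2 + 6}\right) + 251 \left(-9\right)^{2}} = \frac{1}{\left(283 + \left(2 \cdot 6 \cdot \frac{1}{8}\right)^{2} + 15 \cdot 2 \cdot 6 \cdot \frac{1}{8}\right) + 251 \cdot 81} = \frac{1}{\left(283 + \left(2 \cdot 6 \cdot \frac{1}{8}\right)^{2} + 15 \cdot 2 \cdot 6 \cdot \frac{1}{8}\right) + 20331} = \frac{1}{\left(283 + \left(\frac{3}{2}\right)^{2} + 15 \cdot \frac{3}{2}\right) + 20331} = \frac{1}{\left(283 + \frac{9}{4} + \frac{45}{2}\right) + 20331} = \frac{1}{\frac{1231}{4} + 20331} = \frac{1}{\frac{82555}{4}} = \frac{4}{82555}$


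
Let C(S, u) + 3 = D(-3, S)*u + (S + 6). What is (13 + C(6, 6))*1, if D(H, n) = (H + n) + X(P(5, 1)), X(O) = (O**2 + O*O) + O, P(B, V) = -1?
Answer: 46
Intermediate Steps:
X(O) = O + 2*O**2 (X(O) = (O**2 + O**2) + O = 2*O**2 + O = O + 2*O**2)
D(H, n) = 1 + H + n (D(H, n) = (H + n) - (1 + 2*(-1)) = (H + n) - (1 - 2) = (H + n) - 1*(-1) = (H + n) + 1 = 1 + H + n)
C(S, u) = 3 + S + u*(-2 + S) (C(S, u) = -3 + ((1 - 3 + S)*u + (S + 6)) = -3 + ((-2 + S)*u + (6 + S)) = -3 + (u*(-2 + S) + (6 + S)) = -3 + (6 + S + u*(-2 + S)) = 3 + S + u*(-2 + S))
(13 + C(6, 6))*1 = (13 + (3 + 6 + 6*(-2 + 6)))*1 = (13 + (3 + 6 + 6*4))*1 = (13 + (3 + 6 + 24))*1 = (13 + 33)*1 = 46*1 = 46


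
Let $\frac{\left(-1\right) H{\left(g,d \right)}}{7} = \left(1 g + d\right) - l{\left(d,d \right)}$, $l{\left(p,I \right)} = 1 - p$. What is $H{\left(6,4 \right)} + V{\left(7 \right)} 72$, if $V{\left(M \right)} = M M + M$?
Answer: $3941$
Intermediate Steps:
$H{\left(g,d \right)} = 7 - 14 d - 7 g$ ($H{\left(g,d \right)} = - 7 \left(\left(1 g + d\right) - \left(1 - d\right)\right) = - 7 \left(\left(g + d\right) + \left(-1 + d\right)\right) = - 7 \left(\left(d + g\right) + \left(-1 + d\right)\right) = - 7 \left(-1 + g + 2 d\right) = 7 - 14 d - 7 g$)
$V{\left(M \right)} = M + M^{2}$ ($V{\left(M \right)} = M^{2} + M = M + M^{2}$)
$H{\left(6,4 \right)} + V{\left(7 \right)} 72 = \left(7 - 56 - 42\right) + 7 \left(1 + 7\right) 72 = \left(7 - 56 - 42\right) + 7 \cdot 8 \cdot 72 = -91 + 56 \cdot 72 = -91 + 4032 = 3941$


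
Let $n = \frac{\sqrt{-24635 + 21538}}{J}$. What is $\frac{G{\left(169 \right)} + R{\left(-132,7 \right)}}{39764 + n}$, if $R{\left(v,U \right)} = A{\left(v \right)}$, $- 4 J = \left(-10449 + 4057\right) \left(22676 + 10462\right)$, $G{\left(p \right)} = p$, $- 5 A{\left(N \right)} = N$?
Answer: $\frac{108940851636904375518528}{22169519060848851525699965} - \frac{51736569948 i \sqrt{3097}}{22169519060848851525699965} \approx 0.004914 - 1.2987 \cdot 10^{-13} i$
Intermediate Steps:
$A{\left(N \right)} = - \frac{N}{5}$
$J = 52954524$ ($J = - \frac{\left(-10449 + 4057\right) \left(22676 + 10462\right)}{4} = - \frac{\left(-6392\right) 33138}{4} = \left(- \frac{1}{4}\right) \left(-211818096\right) = 52954524$)
$R{\left(v,U \right)} = - \frac{v}{5}$
$n = \frac{i \sqrt{3097}}{52954524}$ ($n = \frac{\sqrt{-24635 + 21538}}{52954524} = \sqrt{-3097} \cdot \frac{1}{52954524} = i \sqrt{3097} \cdot \frac{1}{52954524} = \frac{i \sqrt{3097}}{52954524} \approx 1.0509 \cdot 10^{-6} i$)
$\frac{G{\left(169 \right)} + R{\left(-132,7 \right)}}{39764 + n} = \frac{169 - - \frac{132}{5}}{39764 + \frac{i \sqrt{3097}}{52954524}} = \frac{169 + \frac{132}{5}}{39764 + \frac{i \sqrt{3097}}{52954524}} = \frac{977}{5 \left(39764 + \frac{i \sqrt{3097}}{52954524}\right)}$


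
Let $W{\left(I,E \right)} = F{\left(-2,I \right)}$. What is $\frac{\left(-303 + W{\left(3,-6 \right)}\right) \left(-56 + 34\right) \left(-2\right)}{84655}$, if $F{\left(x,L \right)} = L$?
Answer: $- \frac{2640}{16931} \approx -0.15593$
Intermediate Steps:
$W{\left(I,E \right)} = I$
$\frac{\left(-303 + W{\left(3,-6 \right)}\right) \left(-56 + 34\right) \left(-2\right)}{84655} = \frac{\left(-303 + 3\right) \left(-56 + 34\right) \left(-2\right)}{84655} = \left(-300\right) \left(-22\right) \left(-2\right) \frac{1}{84655} = 6600 \left(-2\right) \frac{1}{84655} = \left(-13200\right) \frac{1}{84655} = - \frac{2640}{16931}$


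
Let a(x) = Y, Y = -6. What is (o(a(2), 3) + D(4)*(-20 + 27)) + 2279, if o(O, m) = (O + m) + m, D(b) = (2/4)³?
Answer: 18239/8 ≈ 2279.9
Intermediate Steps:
D(b) = ⅛ (D(b) = (2*(¼))³ = (½)³ = ⅛)
a(x) = -6
o(O, m) = O + 2*m
(o(a(2), 3) + D(4)*(-20 + 27)) + 2279 = ((-6 + 2*3) + (-20 + 27)/8) + 2279 = ((-6 + 6) + (⅛)*7) + 2279 = (0 + 7/8) + 2279 = 7/8 + 2279 = 18239/8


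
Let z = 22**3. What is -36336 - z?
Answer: -46984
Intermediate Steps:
z = 10648
-36336 - z = -36336 - 1*10648 = -36336 - 10648 = -46984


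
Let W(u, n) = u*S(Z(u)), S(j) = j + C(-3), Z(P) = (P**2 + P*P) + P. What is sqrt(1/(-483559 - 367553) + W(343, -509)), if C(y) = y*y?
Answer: sqrt(1626419193860993158)/141852 ≈ 8990.4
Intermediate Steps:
C(y) = y**2
Z(P) = P + 2*P**2 (Z(P) = (P**2 + P**2) + P = 2*P**2 + P = P + 2*P**2)
S(j) = 9 + j (S(j) = j + (-3)**2 = j + 9 = 9 + j)
W(u, n) = u*(9 + u*(1 + 2*u))
sqrt(1/(-483559 - 367553) + W(343, -509)) = sqrt(1/(-483559 - 367553) + 343*(9 + 343*(1 + 2*343))) = sqrt(1/(-851112) + 343*(9 + 343*(1 + 686))) = sqrt(-1/851112 + 343*(9 + 343*687)) = sqrt(-1/851112 + 343*(9 + 235641)) = sqrt(-1/851112 + 343*235650) = sqrt(-1/851112 + 80827950) = sqrt(68793638180399/851112) = sqrt(1626419193860993158)/141852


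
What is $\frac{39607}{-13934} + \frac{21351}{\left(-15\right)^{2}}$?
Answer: $\frac{96197753}{1045050} \approx 92.051$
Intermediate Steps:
$\frac{39607}{-13934} + \frac{21351}{\left(-15\right)^{2}} = 39607 \left(- \frac{1}{13934}\right) + \frac{21351}{225} = - \frac{39607}{13934} + 21351 \cdot \frac{1}{225} = - \frac{39607}{13934} + \frac{7117}{75} = \frac{96197753}{1045050}$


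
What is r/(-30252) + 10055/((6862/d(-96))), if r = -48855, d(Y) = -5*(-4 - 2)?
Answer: 1576793135/34598204 ≈ 45.574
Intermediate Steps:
d(Y) = 30 (d(Y) = -5*(-6) = 30)
r/(-30252) + 10055/((6862/d(-96))) = -48855/(-30252) + 10055/((6862/30)) = -48855*(-1/30252) + 10055/((6862*(1/30))) = 16285/10084 + 10055/(3431/15) = 16285/10084 + 10055*(15/3431) = 16285/10084 + 150825/3431 = 1576793135/34598204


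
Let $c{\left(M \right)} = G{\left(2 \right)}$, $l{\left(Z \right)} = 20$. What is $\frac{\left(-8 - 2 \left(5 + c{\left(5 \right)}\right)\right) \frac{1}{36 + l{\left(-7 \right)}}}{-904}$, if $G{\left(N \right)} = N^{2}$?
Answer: $\frac{13}{25312} \approx 0.00051359$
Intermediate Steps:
$c{\left(M \right)} = 4$ ($c{\left(M \right)} = 2^{2} = 4$)
$\frac{\left(-8 - 2 \left(5 + c{\left(5 \right)}\right)\right) \frac{1}{36 + l{\left(-7 \right)}}}{-904} = \frac{\left(-8 - 2 \left(5 + 4\right)\right) \frac{1}{36 + 20}}{-904} = \frac{-8 - 18}{56} \left(- \frac{1}{904}\right) = \left(-8 - 18\right) \frac{1}{56} \left(- \frac{1}{904}\right) = \left(-26\right) \frac{1}{56} \left(- \frac{1}{904}\right) = \left(- \frac{13}{28}\right) \left(- \frac{1}{904}\right) = \frac{13}{25312}$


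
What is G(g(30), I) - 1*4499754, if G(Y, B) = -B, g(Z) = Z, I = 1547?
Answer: -4501301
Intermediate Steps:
G(g(30), I) - 1*4499754 = -1*1547 - 1*4499754 = -1547 - 4499754 = -4501301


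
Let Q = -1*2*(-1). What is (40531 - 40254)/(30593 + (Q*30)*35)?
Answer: 277/32693 ≈ 0.0084728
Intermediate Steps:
Q = 2 (Q = -2*(-1) = 2)
(40531 - 40254)/(30593 + (Q*30)*35) = (40531 - 40254)/(30593 + (2*30)*35) = 277/(30593 + 60*35) = 277/(30593 + 2100) = 277/32693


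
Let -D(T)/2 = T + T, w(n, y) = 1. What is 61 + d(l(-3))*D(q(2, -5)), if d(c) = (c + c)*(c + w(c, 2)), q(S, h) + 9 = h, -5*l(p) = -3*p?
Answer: 5557/25 ≈ 222.28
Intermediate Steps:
l(p) = 3*p/5 (l(p) = -(-3)*p/5 = 3*p/5)
q(S, h) = -9 + h
d(c) = 2*c*(1 + c) (d(c) = (c + c)*(c + 1) = (2*c)*(1 + c) = 2*c*(1 + c))
D(T) = -4*T (D(T) = -2*(T + T) = -4*T)
61 + d(l(-3))*D(q(2, -5)) = 61 + (2*((⅗)*(-3))*(1 + (⅗)*(-3)))*(-4*(-9 - 5)) = 61 + (2*(-9/5)*(1 - 9/5))*(-4*(-14)) = 61 + (2*(-9/5)*(-⅘))*56 = 61 + (72/25)*56 = 61 + 4032/25 = 5557/25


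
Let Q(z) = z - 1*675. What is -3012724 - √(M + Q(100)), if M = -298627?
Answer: -3012724 - I*√299202 ≈ -3.0127e+6 - 546.99*I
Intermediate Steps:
Q(z) = -675 + z (Q(z) = z - 675 = -675 + z)
-3012724 - √(M + Q(100)) = -3012724 - √(-298627 + (-675 + 100)) = -3012724 - √(-298627 - 575) = -3012724 - √(-299202) = -3012724 - I*√299202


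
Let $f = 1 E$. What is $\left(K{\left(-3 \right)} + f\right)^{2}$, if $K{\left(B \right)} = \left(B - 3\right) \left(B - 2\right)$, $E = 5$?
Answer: $1225$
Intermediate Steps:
$K{\left(B \right)} = \left(-3 + B\right) \left(-2 + B\right)$
$f = 5$ ($f = 1 \cdot 5 = 5$)
$\left(K{\left(-3 \right)} + f\right)^{2} = \left(\left(6 + \left(-3\right)^{2} - -15\right) + 5\right)^{2} = \left(\left(6 + 9 + 15\right) + 5\right)^{2} = \left(30 + 5\right)^{2} = 35^{2} = 1225$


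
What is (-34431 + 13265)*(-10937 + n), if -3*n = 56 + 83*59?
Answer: 266437608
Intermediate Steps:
n = -1651 (n = -(56 + 83*59)/3 = -(56 + 4897)/3 = -⅓*4953 = -1651)
(-34431 + 13265)*(-10937 + n) = (-34431 + 13265)*(-10937 - 1651) = -21166*(-12588) = 266437608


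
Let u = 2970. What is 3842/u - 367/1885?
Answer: 615218/559845 ≈ 1.0989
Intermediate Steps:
3842/u - 367/1885 = 3842/2970 - 367/1885 = 3842*(1/2970) - 367*1/1885 = 1921/1485 - 367/1885 = 615218/559845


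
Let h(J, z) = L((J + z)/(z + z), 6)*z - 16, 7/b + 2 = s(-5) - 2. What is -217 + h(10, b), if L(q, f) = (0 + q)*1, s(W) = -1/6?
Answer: -5721/25 ≈ -228.84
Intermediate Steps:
s(W) = -1/6 (s(W) = -1*1/6 = -1/6)
L(q, f) = q (L(q, f) = q*1 = q)
b = -42/25 (b = 7/(-2 + (-1/6 - 2)) = 7/(-2 - 13/6) = 7/(-25/6) = 7*(-6/25) = -42/25 ≈ -1.6800)
h(J, z) = -16 + J/2 + z/2 (h(J, z) = ((J + z)/(z + z))*z - 16 = ((J + z)/((2*z)))*z - 16 = ((J + z)*(1/(2*z)))*z - 16 = ((J + z)/(2*z))*z - 16 = (J/2 + z/2) - 16 = -16 + J/2 + z/2)
-217 + h(10, b) = -217 + (-16 + (1/2)*10 + (1/2)*(-42/25)) = -217 + (-16 + 5 - 21/25) = -217 - 296/25 = -5721/25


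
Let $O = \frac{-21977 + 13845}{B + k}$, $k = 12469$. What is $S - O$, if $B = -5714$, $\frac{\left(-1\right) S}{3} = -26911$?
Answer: $\frac{545359547}{6755} \approx 80734.0$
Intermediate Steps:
$S = 80733$ ($S = \left(-3\right) \left(-26911\right) = 80733$)
$O = - \frac{8132}{6755}$ ($O = \frac{-21977 + 13845}{-5714 + 12469} = - \frac{8132}{6755} \approx -1.2038$)
$S - O = 80733 - - \frac{8132}{6755} = 80733 + \frac{8132}{6755} = \frac{545359547}{6755}$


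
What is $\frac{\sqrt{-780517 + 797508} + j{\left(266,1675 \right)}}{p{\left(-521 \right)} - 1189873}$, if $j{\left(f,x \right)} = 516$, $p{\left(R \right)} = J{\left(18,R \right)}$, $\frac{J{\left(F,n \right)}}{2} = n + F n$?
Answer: $- \frac{516}{1209671} - \frac{\sqrt{16991}}{1209671} \approx -0.00053432$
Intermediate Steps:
$J{\left(F,n \right)} = 2 n + 2 F n$ ($J{\left(F,n \right)} = 2 \left(n + F n\right) = 2 n + 2 F n$)
$p{\left(R \right)} = 38 R$ ($p{\left(R \right)} = 2 R \left(1 + 18\right) = 2 R 19 = 38 R$)
$\frac{\sqrt{-780517 + 797508} + j{\left(266,1675 \right)}}{p{\left(-521 \right)} - 1189873} = \frac{\sqrt{-780517 + 797508} + 516}{38 \left(-521\right) - 1189873} = \frac{\sqrt{16991} + 516}{-19798 - 1189873} = \frac{516 + \sqrt{16991}}{-1209671} = \left(516 + \sqrt{16991}\right) \left(- \frac{1}{1209671}\right) = - \frac{516}{1209671} - \frac{\sqrt{16991}}{1209671}$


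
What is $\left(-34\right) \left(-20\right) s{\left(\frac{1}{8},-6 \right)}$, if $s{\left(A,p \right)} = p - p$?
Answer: $0$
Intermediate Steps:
$s{\left(A,p \right)} = 0$
$\left(-34\right) \left(-20\right) s{\left(\frac{1}{8},-6 \right)} = \left(-34\right) \left(-20\right) 0 = 680 \cdot 0 = 0$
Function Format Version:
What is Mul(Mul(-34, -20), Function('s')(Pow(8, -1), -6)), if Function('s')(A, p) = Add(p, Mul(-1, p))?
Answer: 0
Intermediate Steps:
Function('s')(A, p) = 0
Mul(Mul(-34, -20), Function('s')(Pow(8, -1), -6)) = Mul(Mul(-34, -20), 0) = Mul(680, 0) = 0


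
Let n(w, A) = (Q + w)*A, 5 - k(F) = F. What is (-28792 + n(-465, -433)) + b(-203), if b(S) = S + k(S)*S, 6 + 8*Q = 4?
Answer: 520937/4 ≈ 1.3023e+5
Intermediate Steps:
Q = -¼ (Q = -¾ + (⅛)*4 = -¾ + ½ = -¼ ≈ -0.25000)
k(F) = 5 - F
n(w, A) = A*(-¼ + w) (n(w, A) = (-¼ + w)*A = A*(-¼ + w))
b(S) = S + S*(5 - S) (b(S) = S + (5 - S)*S = S + S*(5 - S))
(-28792 + n(-465, -433)) + b(-203) = (-28792 - 433*(-¼ - 465)) - 203*(6 - 1*(-203)) = (-28792 - 433*(-1861/4)) - 203*(6 + 203) = (-28792 + 805813/4) - 203*209 = 690645/4 - 42427 = 520937/4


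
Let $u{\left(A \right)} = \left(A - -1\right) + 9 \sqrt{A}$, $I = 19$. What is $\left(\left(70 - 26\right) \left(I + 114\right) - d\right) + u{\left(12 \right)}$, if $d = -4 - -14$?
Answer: $5855 + 18 \sqrt{3} \approx 5886.2$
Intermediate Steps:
$u{\left(A \right)} = 1 + A + 9 \sqrt{A}$ ($u{\left(A \right)} = \left(A + 1\right) + 9 \sqrt{A} = \left(1 + A\right) + 9 \sqrt{A} = 1 + A + 9 \sqrt{A}$)
$d = 10$ ($d = -4 + 14 = 10$)
$\left(\left(70 - 26\right) \left(I + 114\right) - d\right) + u{\left(12 \right)} = \left(\left(70 - 26\right) \left(19 + 114\right) - 10\right) + \left(1 + 12 + 9 \sqrt{12}\right) = \left(44 \cdot 133 - 10\right) + \left(1 + 12 + 9 \cdot 2 \sqrt{3}\right) = \left(5852 - 10\right) + \left(1 + 12 + 18 \sqrt{3}\right) = 5842 + \left(13 + 18 \sqrt{3}\right) = 5855 + 18 \sqrt{3}$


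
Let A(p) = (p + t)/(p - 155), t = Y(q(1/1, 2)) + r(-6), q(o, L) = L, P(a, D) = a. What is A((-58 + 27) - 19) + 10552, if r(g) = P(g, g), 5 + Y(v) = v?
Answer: 2163219/205 ≈ 10552.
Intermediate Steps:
Y(v) = -5 + v
r(g) = g
t = -9 (t = (-5 + 2) - 6 = -3 - 6 = -9)
A(p) = (-9 + p)/(-155 + p) (A(p) = (p - 9)/(p - 155) = (-9 + p)/(-155 + p))
A((-58 + 27) - 19) + 10552 = (-9 + ((-58 + 27) - 19))/(-155 + ((-58 + 27) - 19)) + 10552 = (-9 + (-31 - 19))/(-155 + (-31 - 19)) + 10552 = (-9 - 50)/(-155 - 50) + 10552 = -59/(-205) + 10552 = -1/205*(-59) + 10552 = 59/205 + 10552 = 2163219/205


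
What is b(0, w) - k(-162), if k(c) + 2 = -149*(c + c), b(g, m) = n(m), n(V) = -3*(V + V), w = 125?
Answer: -49024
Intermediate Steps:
n(V) = -6*V
b(g, m) = -6*m
k(c) = -2 - 298*c (k(c) = -2 - 149*(c + c) = -2 - 298*c)
b(0, w) - k(-162) = -6*125 - (-2 - 298*(-162)) = -750 - (-2 + 48276) = -750 - 1*48274 = -750 - 48274 = -49024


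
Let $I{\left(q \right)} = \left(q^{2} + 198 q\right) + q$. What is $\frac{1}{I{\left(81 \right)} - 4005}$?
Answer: $\frac{1}{18675} \approx 5.3547 \cdot 10^{-5}$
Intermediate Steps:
$I{\left(q \right)} = q^{2} + 199 q$
$\frac{1}{I{\left(81 \right)} - 4005} = \frac{1}{81 \left(199 + 81\right) - 4005} = \frac{1}{81 \cdot 280 - 4005} = \frac{1}{22680 - 4005} = \frac{1}{18675}$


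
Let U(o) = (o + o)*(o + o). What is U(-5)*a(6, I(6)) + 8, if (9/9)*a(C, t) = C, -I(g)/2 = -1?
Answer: 608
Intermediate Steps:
U(o) = 4*o**2 (U(o) = (2*o)*(2*o) = 4*o**2)
I(g) = 2 (I(g) = -2*(-1) = 2)
a(C, t) = C
U(-5)*a(6, I(6)) + 8 = (4*(-5)**2)*6 + 8 = (4*25)*6 + 8 = 100*6 + 8 = 600 + 8 = 608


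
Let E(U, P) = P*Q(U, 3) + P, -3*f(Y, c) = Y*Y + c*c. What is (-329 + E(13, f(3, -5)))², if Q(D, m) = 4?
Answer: 1338649/9 ≈ 1.4874e+5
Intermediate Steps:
f(Y, c) = -Y²/3 - c²/3 (f(Y, c) = -(Y*Y + c*c)/3 = -(Y² + c²)/3 = -Y²/3 - c²/3)
E(U, P) = 5*P (E(U, P) = P*4 + P = 4*P + P = 5*P)
(-329 + E(13, f(3, -5)))² = (-329 + 5*(-⅓*3² - ⅓*(-5)²))² = (-329 + 5*(-⅓*9 - ⅓*25))² = (-329 + 5*(-3 - 25/3))² = (-329 + 5*(-34/3))² = (-329 - 170/3)² = (-1157/3)² = 1338649/9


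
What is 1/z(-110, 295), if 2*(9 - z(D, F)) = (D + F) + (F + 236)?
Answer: -1/349 ≈ -0.0028653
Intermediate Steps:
z(D, F) = -109 - F - D/2 (z(D, F) = 9 - ((D + F) + (F + 236))/2 = 9 - ((D + F) + (236 + F))/2 = 9 - (236 + D + 2*F)/2 = 9 + (-118 - F - D/2) = -109 - F - D/2)
1/z(-110, 295) = 1/(-109 - 1*295 - 1/2*(-110)) = 1/(-109 - 295 + 55) = 1/(-349) = -1/349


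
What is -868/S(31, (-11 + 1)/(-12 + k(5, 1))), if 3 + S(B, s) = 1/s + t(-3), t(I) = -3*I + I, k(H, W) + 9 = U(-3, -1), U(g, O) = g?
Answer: -4340/27 ≈ -160.74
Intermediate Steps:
k(H, W) = -12 (k(H, W) = -9 - 3 = -12)
t(I) = -2*I
S(B, s) = 3 + 1/s (S(B, s) = -3 + (1/s - 2*(-3)) = -3 + (1/s + 6) = -3 + (6 + 1/s) = 3 + 1/s)
-868/S(31, (-11 + 1)/(-12 + k(5, 1))) = -868/(3 + 1/((-11 + 1)/(-12 - 12))) = -868/(3 + 1/(-10/(-24))) = -868/(3 + 1/(-10*(-1/24))) = -868/(3 + 1/(5/12)) = -868/(3 + 12/5) = -868/27/5 = -868*5/27 = -4340/27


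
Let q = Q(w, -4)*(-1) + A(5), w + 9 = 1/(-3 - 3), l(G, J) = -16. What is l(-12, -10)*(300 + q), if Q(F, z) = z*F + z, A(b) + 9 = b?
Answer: -12640/3 ≈ -4213.3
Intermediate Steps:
w = -55/6 (w = -9 + 1/(-3 - 3) = -9 + 1/(-6) = -9 - ⅙ = -55/6 ≈ -9.1667)
A(b) = -9 + b
Q(F, z) = z + F*z (Q(F, z) = F*z + z = z + F*z)
q = -110/3 (q = -4*(1 - 55/6)*(-1) + (-9 + 5) = -4*(-49/6)*(-1) - 4 = (98/3)*(-1) - 4 = -98/3 - 4 = -110/3 ≈ -36.667)
l(-12, -10)*(300 + q) = -16*(300 - 110/3) = -16*790/3 = -12640/3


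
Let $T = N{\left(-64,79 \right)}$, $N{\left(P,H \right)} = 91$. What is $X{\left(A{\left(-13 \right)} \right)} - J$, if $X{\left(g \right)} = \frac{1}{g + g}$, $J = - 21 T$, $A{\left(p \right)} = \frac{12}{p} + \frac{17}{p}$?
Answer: $\frac{110825}{58} \approx 1910.8$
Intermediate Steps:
$T = 91$
$A{\left(p \right)} = \frac{29}{p}$
$J = -1911$ ($J = \left(-21\right) 91 = -1911$)
$X{\left(g \right)} = \frac{1}{2 g}$
$X{\left(A{\left(-13 \right)} \right)} - J = \frac{1}{2 \frac{29}{-13}} - -1911 = \frac{1}{2 \cdot 29 \left(- \frac{1}{13}\right)} + 1911 = \frac{1}{2 \left(- \frac{29}{13}\right)} + 1911 = \frac{1}{2} \left(- \frac{13}{29}\right) + 1911 = - \frac{13}{58} + 1911 = \frac{110825}{58}$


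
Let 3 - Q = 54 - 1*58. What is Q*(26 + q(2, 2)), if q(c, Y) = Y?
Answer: 196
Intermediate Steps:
Q = 7 (Q = 3 - (54 - 1*58) = 3 - (54 - 58) = 3 - 1*(-4) = 3 + 4 = 7)
Q*(26 + q(2, 2)) = 7*(26 + 2) = 7*28 = 196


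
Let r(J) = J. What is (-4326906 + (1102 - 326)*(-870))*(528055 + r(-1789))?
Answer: -2632396214916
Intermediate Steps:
(-4326906 + (1102 - 326)*(-870))*(528055 + r(-1789)) = (-4326906 + (1102 - 326)*(-870))*(528055 - 1789) = (-4326906 + 776*(-870))*526266 = (-4326906 - 675120)*526266 = -5002026*526266 = -2632396214916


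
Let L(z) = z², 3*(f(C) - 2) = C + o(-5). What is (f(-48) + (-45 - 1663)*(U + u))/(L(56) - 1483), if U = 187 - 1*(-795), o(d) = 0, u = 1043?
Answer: -119266/57 ≈ -2092.4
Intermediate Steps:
U = 982 (U = 187 + 795 = 982)
f(C) = 2 + C/3 (f(C) = 2 + (C + 0)/3 = 2 + C/3)
(f(-48) + (-45 - 1663)*(U + u))/(L(56) - 1483) = ((2 + (⅓)*(-48)) + (-45 - 1663)*(982 + 1043))/(56² - 1483) = ((2 - 16) - 1708*2025)/(3136 - 1483) = (-14 - 3458700)/1653 = -3458714*1/1653 = -119266/57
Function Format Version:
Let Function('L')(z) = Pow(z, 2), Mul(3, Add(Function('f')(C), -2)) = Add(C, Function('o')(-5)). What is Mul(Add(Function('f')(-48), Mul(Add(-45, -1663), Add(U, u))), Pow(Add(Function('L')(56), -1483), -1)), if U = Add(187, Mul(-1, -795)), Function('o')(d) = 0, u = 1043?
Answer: Rational(-119266, 57) ≈ -2092.4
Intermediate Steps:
U = 982 (U = Add(187, 795) = 982)
Function('f')(C) = Add(2, Mul(Rational(1, 3), C)) (Function('f')(C) = Add(2, Mul(Rational(1, 3), Add(C, 0))) = Add(2, Mul(Rational(1, 3), C)))
Mul(Add(Function('f')(-48), Mul(Add(-45, -1663), Add(U, u))), Pow(Add(Function('L')(56), -1483), -1)) = Mul(Add(Add(2, Mul(Rational(1, 3), -48)), Mul(Add(-45, -1663), Add(982, 1043))), Pow(Add(Pow(56, 2), -1483), -1)) = Mul(Add(Add(2, -16), Mul(-1708, 2025)), Pow(Add(3136, -1483), -1)) = Mul(Add(-14, -3458700), Pow(1653, -1)) = Mul(-3458714, Rational(1, 1653)) = Rational(-119266, 57)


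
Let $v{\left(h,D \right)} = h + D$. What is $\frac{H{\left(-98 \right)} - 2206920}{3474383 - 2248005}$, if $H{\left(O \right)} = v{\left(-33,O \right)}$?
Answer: $- \frac{2207051}{1226378} \approx -1.7997$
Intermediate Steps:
$v{\left(h,D \right)} = D + h$
$H{\left(O \right)} = -33 + O$ ($H{\left(O \right)} = O - 33 = -33 + O$)
$\frac{H{\left(-98 \right)} - 2206920}{3474383 - 2248005} = \frac{\left(-33 - 98\right) - 2206920}{3474383 - 2248005} = \frac{-131 - 2206920}{1226378} = \left(-2207051\right) \frac{1}{1226378} = - \frac{2207051}{1226378}$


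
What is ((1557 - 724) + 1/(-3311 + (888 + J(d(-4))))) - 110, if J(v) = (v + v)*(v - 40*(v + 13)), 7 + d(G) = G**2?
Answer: 13087022/18101 ≈ 723.00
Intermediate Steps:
d(G) = -7 + G**2
J(v) = 2*v*(-520 - 39*v) (J(v) = (2*v)*(v - 40*(13 + v)) = (2*v)*(v + (-520 - 40*v)) = (2*v)*(-520 - 39*v) = 2*v*(-520 - 39*v))
((1557 - 724) + 1/(-3311 + (888 + J(d(-4))))) - 110 = ((1557 - 724) + 1/(-3311 + (888 - 26*(-7 + (-4)**2)*(40 + 3*(-7 + (-4)**2))))) - 110 = (833 + 1/(-3311 + (888 - 26*(-7 + 16)*(40 + 3*(-7 + 16))))) - 110 = (833 + 1/(-3311 + (888 - 26*9*(40 + 3*9)))) - 110 = (833 + 1/(-3311 + (888 - 26*9*(40 + 27)))) - 110 = (833 + 1/(-3311 + (888 - 26*9*67))) - 110 = (833 + 1/(-3311 + (888 - 15678))) - 110 = (833 + 1/(-3311 - 14790)) - 110 = (833 + 1/(-18101)) - 110 = (833 - 1/18101) - 110 = 15078132/18101 - 110 = 13087022/18101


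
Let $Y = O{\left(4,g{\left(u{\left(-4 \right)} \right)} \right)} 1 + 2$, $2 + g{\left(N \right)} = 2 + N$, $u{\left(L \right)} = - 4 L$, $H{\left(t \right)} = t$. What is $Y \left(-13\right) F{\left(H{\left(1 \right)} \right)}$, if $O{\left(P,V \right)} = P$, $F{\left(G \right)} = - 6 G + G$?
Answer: $390$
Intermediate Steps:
$F{\left(G \right)} = - 5 G$
$g{\left(N \right)} = N$ ($g{\left(N \right)} = -2 + \left(2 + N\right) = N$)
$Y = 6$ ($Y = 4 \cdot 1 + 2 = 4 + 2 = 6$)
$Y \left(-13\right) F{\left(H{\left(1 \right)} \right)} = 6 \left(-13\right) \left(\left(-5\right) 1\right) = \left(-78\right) \left(-5\right) = 390$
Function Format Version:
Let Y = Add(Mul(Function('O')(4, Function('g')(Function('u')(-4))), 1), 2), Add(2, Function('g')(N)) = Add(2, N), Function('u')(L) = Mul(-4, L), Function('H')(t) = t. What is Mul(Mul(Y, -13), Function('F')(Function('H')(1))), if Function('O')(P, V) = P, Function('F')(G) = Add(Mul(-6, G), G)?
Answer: 390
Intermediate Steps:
Function('F')(G) = Mul(-5, G)
Function('g')(N) = N (Function('g')(N) = Add(-2, Add(2, N)) = N)
Y = 6 (Y = Add(Mul(4, 1), 2) = Add(4, 2) = 6)
Mul(Mul(Y, -13), Function('F')(Function('H')(1))) = Mul(Mul(6, -13), Mul(-5, 1)) = Mul(-78, -5) = 390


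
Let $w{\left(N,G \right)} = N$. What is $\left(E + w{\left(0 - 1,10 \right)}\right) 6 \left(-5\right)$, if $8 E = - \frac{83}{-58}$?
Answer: $\frac{5715}{232} \approx 24.634$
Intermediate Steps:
$E = \frac{83}{464}$ ($E = \frac{\left(-83\right) \frac{1}{-58}}{8} = \frac{\left(-83\right) \left(- \frac{1}{58}\right)}{8} = \frac{1}{8} \cdot \frac{83}{58} = \frac{83}{464} \approx 0.17888$)
$\left(E + w{\left(0 - 1,10 \right)}\right) 6 \left(-5\right) = \left(\frac{83}{464} + \left(0 - 1\right)\right) 6 \left(-5\right) = \left(\frac{83}{464} - 1\right) \left(-30\right) = \left(- \frac{381}{464}\right) \left(-30\right) = \frac{5715}{232}$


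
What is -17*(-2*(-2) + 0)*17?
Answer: -1156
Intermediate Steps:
-17*(-2*(-2) + 0)*17 = -17*(4 + 0)*17 = -17*4*17 = -68*17 = -1156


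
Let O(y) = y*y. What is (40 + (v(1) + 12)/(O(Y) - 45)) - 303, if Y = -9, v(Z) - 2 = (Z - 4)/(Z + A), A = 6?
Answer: -66181/252 ≈ -262.62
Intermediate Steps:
v(Z) = 2 + (-4 + Z)/(6 + Z) (v(Z) = 2 + (Z - 4)/(Z + 6) = 2 + (-4 + Z)/(6 + Z))
O(y) = y²
(40 + (v(1) + 12)/(O(Y) - 45)) - 303 = (40 + ((8 + 3*1)/(6 + 1) + 12)/((-9)² - 45)) - 303 = (40 + ((8 + 3)/7 + 12)/(81 - 45)) - 303 = (40 + ((⅐)*11 + 12)/36) - 303 = (40 + (11/7 + 12)*(1/36)) - 303 = (40 + (95/7)*(1/36)) - 303 = (40 + 95/252) - 303 = 10175/252 - 303 = -66181/252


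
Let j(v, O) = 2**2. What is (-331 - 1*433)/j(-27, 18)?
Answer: -191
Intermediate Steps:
j(v, O) = 4
(-331 - 1*433)/j(-27, 18) = (-331 - 1*433)/4 = (-331 - 433)*(1/4) = -764*1/4 = -191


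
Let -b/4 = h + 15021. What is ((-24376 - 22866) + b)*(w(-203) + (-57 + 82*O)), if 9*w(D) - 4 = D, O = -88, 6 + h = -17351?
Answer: 2488231088/9 ≈ 2.7647e+8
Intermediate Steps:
h = -17357 (h = -6 - 17351 = -17357)
w(D) = 4/9 + D/9
b = 9344 (b = -4*(-17357 + 15021) = -4*(-2336) = 9344)
((-24376 - 22866) + b)*(w(-203) + (-57 + 82*O)) = ((-24376 - 22866) + 9344)*((4/9 + (⅑)*(-203)) + (-57 + 82*(-88))) = (-47242 + 9344)*((4/9 - 203/9) + (-57 - 7216)) = -37898*(-199/9 - 7273) = -37898*(-65656/9) = 2488231088/9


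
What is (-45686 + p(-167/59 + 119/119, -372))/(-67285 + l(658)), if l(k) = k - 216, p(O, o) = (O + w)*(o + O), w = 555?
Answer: 878874638/232680483 ≈ 3.7772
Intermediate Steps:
p(O, o) = (555 + O)*(O + o) (p(O, o) = (O + 555)*(o + O) = (555 + O)*(O + o))
l(k) = -216 + k
(-45686 + p(-167/59 + 119/119, -372))/(-67285 + l(658)) = (-45686 + ((-167/59 + 119/119)² + 555*(-167/59 + 119/119) + 555*(-372) + (-167/59 + 119/119)*(-372)))/(-67285 + (-216 + 658)) = (-45686 + ((-167*1/59 + 119*(1/119))² + 555*(-167*1/59 + 119*(1/119)) - 206460 + (-167*1/59 + 119*(1/119))*(-372)))/(-67285 + 442) = (-45686 + ((-167/59 + 1)² + 555*(-167/59 + 1) - 206460 + (-167/59 + 1)*(-372)))/(-66843) = (-45686 + ((-108/59)² + 555*(-108/59) - 206460 - 108/59*(-372)))*(-1/66843) = (-45686 + (11664/3481 - 59940/59 - 206460 + 40176/59))*(-1/66843) = (-45686 - 719841672/3481)*(-1/66843) = -878874638/3481*(-1/66843) = 878874638/232680483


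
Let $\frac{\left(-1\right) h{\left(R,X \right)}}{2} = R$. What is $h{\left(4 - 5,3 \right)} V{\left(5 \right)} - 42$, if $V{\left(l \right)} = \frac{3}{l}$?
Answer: $- \frac{204}{5} \approx -40.8$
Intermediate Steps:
$h{\left(R,X \right)} = - 2 R$
$h{\left(4 - 5,3 \right)} V{\left(5 \right)} - 42 = - 2 \left(4 - 5\right) \frac{3}{5} - 42 = \left(-2\right) \left(-1\right) 3 \cdot \frac{1}{5} - 42 = 2 \cdot \frac{3}{5} - 42 = \frac{6}{5} - 42 = - \frac{204}{5}$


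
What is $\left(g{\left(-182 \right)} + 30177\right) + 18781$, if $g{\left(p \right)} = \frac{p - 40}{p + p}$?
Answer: $\frac{8910467}{182} \approx 48959.0$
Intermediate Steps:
$g{\left(p \right)} = \frac{-40 + p}{2 p}$
$\left(g{\left(-182 \right)} + 30177\right) + 18781 = \left(\frac{-40 - 182}{2 \left(-182\right)} + 30177\right) + 18781 = \left(\frac{1}{2} \left(- \frac{1}{182}\right) \left(-222\right) + 30177\right) + 18781 = \left(\frac{111}{182} + 30177\right) + 18781 = \frac{5492325}{182} + 18781 = \frac{8910467}{182}$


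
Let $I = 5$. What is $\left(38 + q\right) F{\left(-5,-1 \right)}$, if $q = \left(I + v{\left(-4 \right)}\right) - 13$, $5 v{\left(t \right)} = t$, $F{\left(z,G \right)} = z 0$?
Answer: $0$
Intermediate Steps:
$F{\left(z,G \right)} = 0$
$v{\left(t \right)} = \frac{t}{5}$
$q = - \frac{44}{5}$ ($q = \left(5 + \frac{1}{5} \left(-4\right)\right) - 13 = \left(5 - \frac{4}{5}\right) - 13 = \frac{21}{5} - 13 = - \frac{44}{5} \approx -8.8$)
$\left(38 + q\right) F{\left(-5,-1 \right)} = \left(38 - \frac{44}{5}\right) 0 = \frac{146}{5} \cdot 0 = 0$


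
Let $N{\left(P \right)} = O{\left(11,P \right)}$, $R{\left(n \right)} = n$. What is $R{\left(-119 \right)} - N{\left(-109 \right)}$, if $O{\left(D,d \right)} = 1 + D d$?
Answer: $1079$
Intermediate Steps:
$N{\left(P \right)} = 1 + 11 P$
$R{\left(-119 \right)} - N{\left(-109 \right)} = -119 - \left(1 + 11 \left(-109\right)\right) = -119 - \left(1 - 1199\right) = -119 - -1198 = -119 + 1198 = 1079$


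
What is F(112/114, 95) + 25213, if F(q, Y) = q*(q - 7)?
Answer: 81897829/3249 ≈ 25207.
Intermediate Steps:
F(q, Y) = q*(-7 + q)
F(112/114, 95) + 25213 = (112/114)*(-7 + 112/114) + 25213 = (112*(1/114))*(-7 + 112*(1/114)) + 25213 = 56*(-7 + 56/57)/57 + 25213 = (56/57)*(-343/57) + 25213 = -19208/3249 + 25213 = 81897829/3249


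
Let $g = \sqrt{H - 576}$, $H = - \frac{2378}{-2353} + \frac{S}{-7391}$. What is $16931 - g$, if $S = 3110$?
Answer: $16931 - \frac{4 i \sqrt{10876966730676215}}{17391023} \approx 16931.0 - 23.988 i$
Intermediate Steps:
$H = \frac{10257968}{17391023}$ ($H = - \frac{2378}{-2353} + \frac{3110}{-7391} = \left(-2378\right) \left(- \frac{1}{2353}\right) + 3110 \left(- \frac{1}{7391}\right) = \frac{2378}{2353} - \frac{3110}{7391} = \frac{10257968}{17391023} \approx 0.58984$)
$g = \frac{4 i \sqrt{10876966730676215}}{17391023}$ ($g = \sqrt{\frac{10257968}{17391023} - 576} = \sqrt{- \frac{10006971280}{17391023}} = \frac{4 i \sqrt{10876966730676215}}{17391023} \approx 23.988 i$)
$16931 - g = 16931 - \frac{4 i \sqrt{10876966730676215}}{17391023}$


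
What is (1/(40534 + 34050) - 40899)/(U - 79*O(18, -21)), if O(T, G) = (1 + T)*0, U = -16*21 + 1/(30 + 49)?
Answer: 240982470185/1979683112 ≈ 121.73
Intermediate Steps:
U = -26543/79 (U = -336 + 1/79 = -26543/79 ≈ -335.99)
O(T, G) = 0
(1/(40534 + 34050) - 40899)/(U - 79*O(18, -21)) = (1/(40534 + 34050) - 40899)/(-26543/79 - 79*0) = (1/74584 - 40899)/(-26543/79 + 0) = (1/74584 - 40899)/(-26543/79) = -3050411015/74584*(-79/26543) = 240982470185/1979683112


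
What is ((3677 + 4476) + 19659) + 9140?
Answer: 36952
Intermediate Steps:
((3677 + 4476) + 19659) + 9140 = (8153 + 19659) + 9140 = 27812 + 9140 = 36952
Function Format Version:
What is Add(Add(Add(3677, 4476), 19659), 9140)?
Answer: 36952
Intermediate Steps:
Add(Add(Add(3677, 4476), 19659), 9140) = Add(Add(8153, 19659), 9140) = Add(27812, 9140) = 36952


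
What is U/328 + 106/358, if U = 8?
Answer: 2352/7339 ≈ 0.32048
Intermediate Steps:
U/328 + 106/358 = 8/328 + 106/358 = 8*(1/328) + 106*(1/358) = 1/41 + 53/179 = 2352/7339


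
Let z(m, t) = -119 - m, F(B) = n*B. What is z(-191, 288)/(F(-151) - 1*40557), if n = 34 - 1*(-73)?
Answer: -36/28357 ≈ -0.0012695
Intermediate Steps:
n = 107 (n = 34 + 73 = 107)
F(B) = 107*B
z(-191, 288)/(F(-151) - 1*40557) = (-119 - 1*(-191))/(107*(-151) - 1*40557) = (-119 + 191)/(-16157 - 40557) = 72/(-56714) = 72*(-1/56714) = -36/28357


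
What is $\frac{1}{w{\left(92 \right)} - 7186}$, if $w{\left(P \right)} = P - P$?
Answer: $- \frac{1}{7186} \approx -0.00013916$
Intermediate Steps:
$w{\left(P \right)} = 0$
$\frac{1}{w{\left(92 \right)} - 7186} = \frac{1}{0 - 7186} = \frac{1}{-7186} = - \frac{1}{7186}$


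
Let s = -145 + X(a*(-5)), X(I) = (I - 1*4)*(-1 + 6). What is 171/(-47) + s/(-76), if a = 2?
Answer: -2891/3572 ≈ -0.80935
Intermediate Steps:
X(I) = -20 + 5*I (X(I) = (I - 4)*5 = (-4 + I)*5 = -20 + 5*I)
s = -215 (s = -145 + (-20 + 5*(2*(-5))) = -145 + (-20 + 5*(-10)) = -145 + (-20 - 50) = -145 - 70 = -215)
171/(-47) + s/(-76) = 171/(-47) - 215/(-76) = 171*(-1/47) - 215*(-1/76) = -171/47 + 215/76 = -2891/3572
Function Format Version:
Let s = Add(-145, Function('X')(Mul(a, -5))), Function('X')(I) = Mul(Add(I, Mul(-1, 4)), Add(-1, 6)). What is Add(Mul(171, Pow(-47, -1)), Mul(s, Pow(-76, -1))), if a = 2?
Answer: Rational(-2891, 3572) ≈ -0.80935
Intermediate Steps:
Function('X')(I) = Add(-20, Mul(5, I)) (Function('X')(I) = Mul(Add(I, -4), 5) = Mul(Add(-4, I), 5) = Add(-20, Mul(5, I)))
s = -215 (s = Add(-145, Add(-20, Mul(5, Mul(2, -5)))) = Add(-145, Add(-20, Mul(5, -10))) = Add(-145, Add(-20, -50)) = Add(-145, -70) = -215)
Add(Mul(171, Pow(-47, -1)), Mul(s, Pow(-76, -1))) = Add(Mul(171, Pow(-47, -1)), Mul(-215, Pow(-76, -1))) = Add(Mul(171, Rational(-1, 47)), Mul(-215, Rational(-1, 76))) = Add(Rational(-171, 47), Rational(215, 76)) = Rational(-2891, 3572)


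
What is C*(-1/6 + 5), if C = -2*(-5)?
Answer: 145/3 ≈ 48.333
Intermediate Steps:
C = 10
C*(-1/6 + 5) = 10*(-1/6 + 5) = 10*(29/6) = 145/3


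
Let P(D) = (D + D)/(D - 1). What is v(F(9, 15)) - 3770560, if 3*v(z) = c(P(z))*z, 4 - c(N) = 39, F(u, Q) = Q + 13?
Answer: -11312660/3 ≈ -3.7709e+6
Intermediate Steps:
P(D) = 2*D/(-1 + D) (P(D) = (2*D)/(-1 + D) = 2*D/(-1 + D))
F(u, Q) = 13 + Q
c(N) = -35 (c(N) = 4 - 1*39 = 4 - 39 = -35)
v(z) = -35*z/3 (v(z) = (-35*z)/3 = -35*z/3)
v(F(9, 15)) - 3770560 = -35*(13 + 15)/3 - 3770560 = -35/3*28 - 3770560 = -980/3 - 3770560 = -11312660/3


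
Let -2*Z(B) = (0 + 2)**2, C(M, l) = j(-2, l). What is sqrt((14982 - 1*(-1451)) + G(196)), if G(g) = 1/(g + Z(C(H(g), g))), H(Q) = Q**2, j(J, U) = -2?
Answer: sqrt(618472582)/194 ≈ 128.19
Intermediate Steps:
C(M, l) = -2
Z(B) = -2 (Z(B) = -(0 + 2)**2/2 = -1/2*2**2 = -1/2*4 = -2)
G(g) = 1/(-2 + g) (G(g) = 1/(g - 2) = 1/(-2 + g))
sqrt((14982 - 1*(-1451)) + G(196)) = sqrt((14982 - 1*(-1451)) + 1/(-2 + 196)) = sqrt((14982 + 1451) + 1/194) = sqrt(16433 + 1/194) = sqrt(3188003/194) = sqrt(618472582)/194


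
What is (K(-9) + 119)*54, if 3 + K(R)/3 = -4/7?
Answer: 40932/7 ≈ 5847.4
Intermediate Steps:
K(R) = -75/7 (K(R) = -9 + 3*(-4/7) = -9 - 12/7 = -75/7)
(K(-9) + 119)*54 = (-75/7 + 119)*54 = (758/7)*54 = 40932/7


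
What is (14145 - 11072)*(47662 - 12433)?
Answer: 108258717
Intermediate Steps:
(14145 - 11072)*(47662 - 12433) = 3073*35229 = 108258717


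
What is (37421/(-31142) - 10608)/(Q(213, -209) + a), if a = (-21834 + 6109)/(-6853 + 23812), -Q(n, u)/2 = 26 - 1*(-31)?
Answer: 243613643781/2639015054 ≈ 92.312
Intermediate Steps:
Q(n, u) = -114 (Q(n, u) = -2*(26 - 1*(-31)) = -2*(26 + 31) = -2*57 = -114)
a = -15725/16959 ≈ -0.92724
(37421/(-31142) - 10608)/(Q(213, -209) + a) = (37421/(-31142) - 10608)/(-114 - 15725/16959) = (37421*(-1/31142) - 10608)/(-1949051/16959) = (-1627/1354 - 10608)*(-16959/1949051) = -14364859/1354*(-16959/1949051) = 243613643781/2639015054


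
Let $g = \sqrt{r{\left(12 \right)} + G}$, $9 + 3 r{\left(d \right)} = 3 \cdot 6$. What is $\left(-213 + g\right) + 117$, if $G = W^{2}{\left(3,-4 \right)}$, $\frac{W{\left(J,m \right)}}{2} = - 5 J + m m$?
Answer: $-96 + \sqrt{7} \approx -93.354$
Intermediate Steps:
$W{\left(J,m \right)} = - 10 J + 2 m^{2}$ ($W{\left(J,m \right)} = 2 \left(- 5 J + m m\right) = 2 \left(- 5 J + m^{2}\right) = 2 \left(m^{2} - 5 J\right) = - 10 J + 2 m^{2}$)
$G = 4$ ($G = \left(\left(-10\right) 3 + 2 \left(-4\right)^{2}\right)^{2} = \left(-30 + 2 \cdot 16\right)^{2} = \left(-30 + 32\right)^{2} = 2^{2} = 4$)
$r{\left(d \right)} = 3$ ($r{\left(d \right)} = -3 + \frac{3 \cdot 6}{3} = -3 + \frac{1}{3} \cdot 18 = -3 + 6 = 3$)
$g = \sqrt{7}$ ($g = \sqrt{3 + 4} = \sqrt{7} \approx 2.6458$)
$\left(-213 + g\right) + 117 = \left(-213 + \sqrt{7}\right) + 117 = -96 + \sqrt{7}$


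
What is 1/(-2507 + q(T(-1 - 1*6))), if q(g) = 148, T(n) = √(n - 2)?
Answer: -1/2359 ≈ -0.00042391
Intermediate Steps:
T(n) = √(-2 + n)
1/(-2507 + q(T(-1 - 1*6))) = 1/(-2507 + 148) = 1/(-2359) = -1/2359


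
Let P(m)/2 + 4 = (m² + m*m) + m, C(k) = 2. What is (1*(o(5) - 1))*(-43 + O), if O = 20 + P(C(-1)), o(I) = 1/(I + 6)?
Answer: 10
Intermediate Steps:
o(I) = 1/(6 + I)
P(m) = -8 + 2*m + 4*m² (P(m) = -8 + 2*((m² + m*m) + m) = -8 + 2*((m² + m²) + m) = -8 + 2*(2*m² + m) = -8 + 2*(m + 2*m²) = -8 + (2*m + 4*m²) = -8 + 2*m + 4*m²)
O = 32 (O = 20 + (-8 + 2*2 + 4*2²) = 20 + (-8 + 4 + 4*4) = 20 + (-8 + 4 + 16) = 20 + 12 = 32)
(1*(o(5) - 1))*(-43 + O) = (1*(1/(6 + 5) - 1))*(-43 + 32) = (1*(1/11 - 1))*(-11) = (1*(-10/11))*(-11) = -10/11*(-11) = 10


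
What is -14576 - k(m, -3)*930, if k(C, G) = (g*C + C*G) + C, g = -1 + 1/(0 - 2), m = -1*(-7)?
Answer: 8209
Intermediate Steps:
m = 7
g = -3/2 (g = -1 + 1/(-2) = -1 - 1/2 = -3/2 ≈ -1.5000)
k(C, G) = -C/2 + C*G (k(C, G) = (-3*C/2 + C*G) + C = -C/2 + C*G)
-14576 - k(m, -3)*930 = -14576 - 7*(-1/2 - 3)*930 = -14576 - 7*(-7/2)*930 = -14576 - (-49)*930/2 = -14576 - 1*(-22785) = -14576 + 22785 = 8209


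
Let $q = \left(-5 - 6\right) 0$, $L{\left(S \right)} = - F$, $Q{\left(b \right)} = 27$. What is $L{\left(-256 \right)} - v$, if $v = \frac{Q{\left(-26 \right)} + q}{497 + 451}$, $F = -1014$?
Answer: $\frac{320415}{316} \approx 1014.0$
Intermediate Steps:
$L{\left(S \right)} = 1014$ ($L{\left(S \right)} = \left(-1\right) \left(-1014\right) = 1014$)
$q = 0$ ($q = \left(-11\right) 0 = 0$)
$v = \frac{9}{316}$ ($v = \frac{27 + 0}{497 + 451} = \frac{27}{948} = 27 \cdot \frac{1}{948} = \frac{9}{316} \approx 0.028481$)
$L{\left(-256 \right)} - v = 1014 - \frac{9}{316} = \frac{320415}{316}$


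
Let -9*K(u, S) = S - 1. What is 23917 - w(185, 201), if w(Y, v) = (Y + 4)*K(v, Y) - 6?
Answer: 27787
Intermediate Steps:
K(u, S) = ⅑ - S/9 (K(u, S) = -(S - 1)/9 = -(-1 + S)/9 = ⅑ - S/9)
w(Y, v) = -6 + (4 + Y)*(⅑ - Y/9) (w(Y, v) = (Y + 4)*(⅑ - Y/9) - 6 = (4 + Y)*(⅑ - Y/9) - 6 = -6 + (4 + Y)*(⅑ - Y/9))
23917 - w(185, 201) = 23917 - (-50/9 - ⅓*185 - ⅑*185²) = 23917 - (-50/9 - 185/3 - ⅑*34225) = 23917 - (-50/9 - 185/3 - 34225/9) = 23917 - 1*(-3870) = 23917 + 3870 = 27787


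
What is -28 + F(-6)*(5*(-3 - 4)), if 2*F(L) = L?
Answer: 77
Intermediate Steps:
F(L) = L/2
-28 + F(-6)*(5*(-3 - 4)) = -28 + ((½)*(-6))*(5*(-3 - 4)) = -28 - 15*(-7) = -28 - 3*(-35) = -28 + 105 = 77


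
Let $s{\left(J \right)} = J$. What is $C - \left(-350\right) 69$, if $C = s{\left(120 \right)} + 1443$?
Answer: $25713$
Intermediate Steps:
$C = 1563$ ($C = 120 + 1443 = 1563$)
$C - \left(-350\right) 69 = 1563 - \left(-350\right) 69 = 1563 - -24150 = 1563 + 24150 = 25713$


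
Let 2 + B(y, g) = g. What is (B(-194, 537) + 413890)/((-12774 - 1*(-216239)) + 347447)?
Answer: 414425/550912 ≈ 0.75225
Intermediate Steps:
B(y, g) = -2 + g
(B(-194, 537) + 413890)/((-12774 - 1*(-216239)) + 347447) = ((-2 + 537) + 413890)/((-12774 - 1*(-216239)) + 347447) = (535 + 413890)/((-12774 + 216239) + 347447) = 414425/(203465 + 347447) = 414425/550912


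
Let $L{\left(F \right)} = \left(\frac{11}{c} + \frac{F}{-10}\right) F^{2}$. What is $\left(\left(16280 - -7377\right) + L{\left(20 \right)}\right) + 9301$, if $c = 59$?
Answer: $\frac{1901722}{59} \approx 32233.0$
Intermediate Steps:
$L{\left(F \right)} = F^{2} \left(\frac{11}{59} - \frac{F}{10}\right)$ ($L{\left(F \right)} = \left(\frac{11}{59} + \frac{F}{-10}\right) F^{2} = \left(11 \cdot \frac{1}{59} + F \left(- \frac{1}{10}\right)\right) F^{2} = \left(\frac{11}{59} - \frac{F}{10}\right) F^{2} = F^{2} \left(\frac{11}{59} - \frac{F}{10}\right)$)
$\left(\left(16280 - -7377\right) + L{\left(20 \right)}\right) + 9301 = \left(\left(16280 - -7377\right) + \frac{20^{2} \left(110 - 1180\right)}{590}\right) + 9301 = \left(\left(16280 + 7377\right) + \frac{1}{590} \cdot 400 \left(110 - 1180\right)\right) + 9301 = \left(23657 + \frac{1}{590} \cdot 400 \left(-1070\right)\right) + 9301 = \left(23657 - \frac{42800}{59}\right) + 9301 = \frac{1352963}{59} + 9301 = \frac{1901722}{59}$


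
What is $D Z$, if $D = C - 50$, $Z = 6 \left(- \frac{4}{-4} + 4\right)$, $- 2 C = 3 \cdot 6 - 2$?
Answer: $-1740$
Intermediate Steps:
$C = -8$ ($C = - \frac{3 \cdot 6 - 2}{2} = - \frac{18 - 2}{2} = \left(- \frac{1}{2}\right) 16 = -8$)
$Z = 30$ ($Z = 6 \left(\left(-4\right) \left(- \frac{1}{4}\right) + 4\right) = 6 \left(1 + 4\right) = 6 \cdot 5 = 30$)
$D = -58$ ($D = -8 - 50 = -58$)
$D Z = \left(-58\right) 30 = -1740$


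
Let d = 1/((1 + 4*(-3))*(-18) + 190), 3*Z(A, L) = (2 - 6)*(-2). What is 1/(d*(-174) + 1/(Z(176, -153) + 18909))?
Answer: -11006590/4935363 ≈ -2.2301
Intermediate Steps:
Z(A, L) = 8/3 (Z(A, L) = ((2 - 6)*(-2))/3 = (-4*(-2))/3 = (1/3)*8 = 8/3)
d = 1/388 (d = 1/((1 - 12)*(-18) + 190) = 1/(-11*(-18) + 190) = 1/(198 + 190) = 1/388 ≈ 0.0025773)
1/(d*(-174) + 1/(Z(176, -153) + 18909)) = 1/((1/388)*(-174) + 1/(8/3 + 18909)) = 1/(-87/194 + 1/(56735/3)) = 1/(-87/194 + 3/56735) = 1/(-4935363/11006590) = -11006590/4935363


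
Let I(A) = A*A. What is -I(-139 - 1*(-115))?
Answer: -576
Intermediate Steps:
I(A) = A**2
-I(-139 - 1*(-115)) = -(-139 - 1*(-115))**2 = -(-139 + 115)**2 = -1*(-24)**2 = -1*576 = -576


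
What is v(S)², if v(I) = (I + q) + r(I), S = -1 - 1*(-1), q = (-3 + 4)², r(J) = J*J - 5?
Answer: 16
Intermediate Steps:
r(J) = -5 + J² (r(J) = J² - 5 = -5 + J²)
q = 1 (q = 1² = 1)
S = 0 (S = -1 + 1 = 0)
v(I) = -4 + I + I² (v(I) = (I + 1) + (-5 + I²) = (1 + I) + (-5 + I²) = -4 + I + I²)
v(S)² = (-4 + 0 + 0²)² = (-4 + 0 + 0)² = (-4)² = 16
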